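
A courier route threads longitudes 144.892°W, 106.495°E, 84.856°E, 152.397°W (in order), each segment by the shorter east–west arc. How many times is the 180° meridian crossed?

2

Leg 1: -144.892° → +106.495°, shortest Δλ = -108.613° (west) — crosses 180°.
Leg 2: +106.495° → +84.856°, shortest Δλ = -21.639° (west) — does not cross 180°.
Leg 3: +84.856° → -152.397°, shortest Δλ = 122.747° (east) — crosses 180°.
Total crossings: 2.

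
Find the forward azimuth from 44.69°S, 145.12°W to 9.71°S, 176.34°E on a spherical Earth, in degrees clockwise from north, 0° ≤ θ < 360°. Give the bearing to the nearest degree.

Δλ = 176.34 − -145.12 = 321.46°; wrapped into (−180°, 180°]: -38.54°.
θ = atan2( sin Δλ · cos φ₂ , cos φ₁ · sin φ₂ − sin φ₁ · cos φ₂ · cos Δλ )
  = atan2(-0.61413, 0.42229) = -55.487° → normalised to [0°, 360°): 304.513°.

305°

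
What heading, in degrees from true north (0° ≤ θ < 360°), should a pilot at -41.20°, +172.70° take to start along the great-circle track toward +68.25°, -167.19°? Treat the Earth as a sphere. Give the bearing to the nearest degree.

8°

Δλ = -167.19 − 172.70 = -339.89°; wrapped into (−180°, 180°]: 20.11°.
θ = atan2( sin Δλ · cos φ₂ , cos φ₁ · sin φ₂ − sin φ₁ · cos φ₂ · cos Δλ )
  = atan2(0.12741, 0.92805) = 7.817° → normalised to [0°, 360°): 7.817°.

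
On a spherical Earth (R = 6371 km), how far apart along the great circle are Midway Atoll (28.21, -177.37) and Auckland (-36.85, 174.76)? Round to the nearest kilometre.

7281 km

Δλ = 174.76 − -177.37 = 352.13°; wrapped into (−180°, 180°]: -7.87°.
Δφ = -36.85 − 28.21 = -65.06°.
a = sin²(Δφ/2) + cos φ₁ · cos φ₂ · sin²(Δλ/2) = 0.292486.
c = 2·atan2(√a, √(1−a)) = 1.14282 rad → d = 6371·c ≈ 7280.93 km.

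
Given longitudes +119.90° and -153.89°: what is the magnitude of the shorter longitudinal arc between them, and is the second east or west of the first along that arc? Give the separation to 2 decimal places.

86.21° east

Raw difference: -153.89 − 119.90 = -273.79°.
Normalise into (−180°, 180°]: -273.79° + 360° = 86.21°.
Positive ⇒ the second point lies to the east; separation 86.21°.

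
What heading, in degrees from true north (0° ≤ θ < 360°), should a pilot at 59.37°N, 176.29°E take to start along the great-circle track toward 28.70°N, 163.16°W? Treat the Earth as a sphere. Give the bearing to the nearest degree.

146°

Δλ = -163.16 − 176.29 = -339.45°; wrapped into (−180°, 180°]: 20.55°.
θ = atan2( sin Δλ · cos φ₂ , cos φ₁ · sin φ₂ − sin φ₁ · cos φ₂ · cos Δλ )
  = atan2(0.30790, -0.46206) = 146.322° → normalised to [0°, 360°): 146.322°.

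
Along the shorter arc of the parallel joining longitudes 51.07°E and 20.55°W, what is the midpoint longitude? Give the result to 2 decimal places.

15.26°E

Signed shortest Δλ from +51.07° to -20.55° is -71.62°.
Midpoint longitude = +51.07° + (-71.62°)/2 = +51.07° − 35.81° = +15.26°.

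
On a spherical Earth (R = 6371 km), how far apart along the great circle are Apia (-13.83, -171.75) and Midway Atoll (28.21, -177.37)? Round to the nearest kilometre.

4714 km

Δλ = -177.37 − -171.75 = -5.62°.
Δφ = 28.21 − -13.83 = 42.04°.
a = sin²(Δφ/2) + cos φ₁ · cos φ₂ · sin²(Δλ/2) = 0.130718.
c = 2·atan2(√a, √(1−a)) = 0.73986 rad → d = 6371·c ≈ 4713.63 km.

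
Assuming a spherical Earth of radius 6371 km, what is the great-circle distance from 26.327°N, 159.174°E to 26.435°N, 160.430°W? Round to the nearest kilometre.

4007 km

Δλ = -160.430 − 159.174 = -319.604°; wrapped into (−180°, 180°]: 40.396°.
Δφ = 26.435 − 26.327 = 0.108°.
a = sin²(Δφ/2) + cos φ₁ · cos φ₂ · sin²(Δλ/2) = 0.095673.
c = 2·atan2(√a, √(1−a)) = 0.62894 rad → d = 6371·c ≈ 4006.95 km.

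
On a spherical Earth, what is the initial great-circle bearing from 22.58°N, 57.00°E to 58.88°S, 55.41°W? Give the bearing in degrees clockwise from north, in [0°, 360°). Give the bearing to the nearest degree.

Δλ = -55.41 − 57.00 = -112.41°.
θ = atan2( sin Δλ · cos φ₂ , cos φ₁ · sin φ₂ − sin φ₁ · cos φ₂ · cos Δλ )
  = atan2(-0.47780, -0.71481) = -146.240° → normalised to [0°, 360°): 213.760°.

214°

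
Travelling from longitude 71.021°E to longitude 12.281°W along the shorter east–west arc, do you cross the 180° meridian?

Signed shortest Δλ = ((-12.281 − 71.021 + 180) mod 360) − 180 = -83.302°.
Going west by 83.302° from +71.021° reaches -12.281° without touching 180°.

No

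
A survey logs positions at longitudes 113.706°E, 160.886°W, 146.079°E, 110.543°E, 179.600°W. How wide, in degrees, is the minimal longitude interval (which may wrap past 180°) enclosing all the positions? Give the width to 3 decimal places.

Sort the longitudes: -179.600°, -160.886°, +110.543°, +113.706°, +146.079°.
Eastward gaps between consecutive values (wrapping around): 18.714°, 271.429°, 3.163°, 32.373°, 34.321°.
Largest gap = 271.429° ⇒ minimal covering band is its complement: 360° − 271.429° = 88.571°.
Band runs from +110.543° eastward to -160.886°, crossing the antimeridian.

88.571°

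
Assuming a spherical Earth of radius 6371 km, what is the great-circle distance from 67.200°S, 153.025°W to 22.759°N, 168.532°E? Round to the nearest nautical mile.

Δλ = 168.532 − -153.025 = 321.557°; wrapped into (−180°, 180°]: -38.443°.
Δφ = 22.759 − -67.200 = 89.959°.
a = sin²(Δφ/2) + cos φ₁ · cos φ₂ · sin²(Δλ/2) = 0.538373.
c = 2·atan2(√a, √(1−a)) = 1.64762 rad → d = 6371·c ≈ 10496.98 km ≈ 5667.92 nmi.

5668 nmi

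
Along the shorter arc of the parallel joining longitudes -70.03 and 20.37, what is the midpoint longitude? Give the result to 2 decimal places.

Signed shortest Δλ from -70.03° to +20.37° is +90.40°.
Midpoint longitude = -70.03° + (+90.40°)/2 = -70.03° + 45.20° = -24.83°.

-24.83°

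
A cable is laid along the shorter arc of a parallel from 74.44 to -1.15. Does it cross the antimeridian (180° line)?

Signed shortest Δλ = ((-1.15 − 74.44 + 180) mod 360) − 180 = -75.59°.
Going west by 75.59° from +74.44° reaches -1.15° without touching 180°.

No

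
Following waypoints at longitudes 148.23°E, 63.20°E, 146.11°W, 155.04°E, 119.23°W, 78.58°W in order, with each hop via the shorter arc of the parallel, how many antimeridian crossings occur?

Leg 1: +148.23° → +63.20°, shortest Δλ = -85.03° (west) — does not cross 180°.
Leg 2: +63.20° → -146.11°, shortest Δλ = 150.69° (east) — crosses 180°.
Leg 3: -146.11° → +155.04°, shortest Δλ = -58.85° (west) — crosses 180°.
Leg 4: +155.04° → -119.23°, shortest Δλ = 85.73° (east) — crosses 180°.
Leg 5: -119.23° → -78.58°, shortest Δλ = 40.65° (east) — does not cross 180°.
Total crossings: 3.

3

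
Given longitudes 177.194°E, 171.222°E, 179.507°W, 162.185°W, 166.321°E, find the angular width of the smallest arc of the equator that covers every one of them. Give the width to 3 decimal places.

31.494°

Sort the longitudes: -179.507°, -162.185°, +166.321°, +171.222°, +177.194°.
Eastward gaps between consecutive values (wrapping around): 17.322°, 328.506°, 4.901°, 5.972°, 3.299°.
Largest gap = 328.506° ⇒ minimal covering band is its complement: 360° − 328.506° = 31.494°.
Band runs from +166.321° eastward to -162.185°, crossing the antimeridian.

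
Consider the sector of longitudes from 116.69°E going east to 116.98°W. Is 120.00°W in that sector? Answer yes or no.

Yes

Band width going east from +116.69° to -116.98°: ((-116.98 − 116.69) mod 360) = 126.33°.
Offset of -120.00° east of the west edge: ((-120.00 − 116.69) mod 360) = 123.31°.
123.31° ≤ 126.33° ⇒ inside.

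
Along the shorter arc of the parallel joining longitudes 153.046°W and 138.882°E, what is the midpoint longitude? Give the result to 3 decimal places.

172.918°E

Signed shortest Δλ from -153.046° to +138.882° is -68.072°.
Midpoint longitude = -153.046° + (-68.072°)/2 = -153.046° − 34.036° = -187.082°.
Normalise into (−180°, 180°]: +172.918°.
(The naïve average (-153.046 + +138.882)/2 = -7.082° is on the wrong side of the globe.)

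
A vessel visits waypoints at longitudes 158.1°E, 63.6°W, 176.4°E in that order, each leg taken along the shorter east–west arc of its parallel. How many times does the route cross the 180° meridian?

Leg 1: +158.1° → -63.6°, shortest Δλ = 138.3° (east) — crosses 180°.
Leg 2: -63.6° → +176.4°, shortest Δλ = -120.0° (west) — crosses 180°.
Total crossings: 2.

2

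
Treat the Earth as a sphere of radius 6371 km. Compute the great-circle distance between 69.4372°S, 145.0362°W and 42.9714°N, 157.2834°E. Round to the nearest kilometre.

13349 km

Δλ = 157.2834 − -145.0362 = 302.3196°; wrapped into (−180°, 180°]: -57.6804°.
Δφ = 42.9714 − -69.4372 = 112.4086°.
a = sin²(Δφ/2) + cos φ₁ · cos φ₂ · sin²(Δλ/2) = 0.750402.
c = 2·atan2(√a, √(1−a)) = 2.09532 rad → d = 6371·c ≈ 13349.31 km.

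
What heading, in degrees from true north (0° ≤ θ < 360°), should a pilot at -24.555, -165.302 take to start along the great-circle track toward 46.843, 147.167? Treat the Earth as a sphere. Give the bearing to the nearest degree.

329°

Δλ = 147.167 − -165.302 = 312.469°; wrapped into (−180°, 180°]: -47.531°.
θ = atan2( sin Δλ · cos φ₂ , cos φ₁ · sin φ₂ − sin φ₁ · cos φ₂ · cos Δλ )
  = atan2(-0.50455, 0.85543) = -30.533° → normalised to [0°, 360°): 329.467°.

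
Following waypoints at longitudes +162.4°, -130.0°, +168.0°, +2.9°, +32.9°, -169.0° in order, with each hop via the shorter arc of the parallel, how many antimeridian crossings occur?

Leg 1: +162.4° → -130.0°, shortest Δλ = 67.6° (east) — crosses 180°.
Leg 2: -130.0° → +168.0°, shortest Δλ = -62.0° (west) — crosses 180°.
Leg 3: +168.0° → +2.9°, shortest Δλ = -165.1° (west) — does not cross 180°.
Leg 4: +2.9° → +32.9°, shortest Δλ = 30.0° (east) — does not cross 180°.
Leg 5: +32.9° → -169.0°, shortest Δλ = 158.1° (east) — crosses 180°.
Total crossings: 3.

3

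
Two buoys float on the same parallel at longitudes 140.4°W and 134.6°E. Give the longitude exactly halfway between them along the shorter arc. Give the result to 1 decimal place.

177.1°E

Signed shortest Δλ from -140.4° to +134.6° is -85.0°.
Midpoint longitude = -140.4° + (-85.0°)/2 = -140.4° − 42.5° = -182.9°.
Normalise into (−180°, 180°]: +177.1°.
(The naïve average (-140.4 + +134.6)/2 = -2.9° is on the wrong side of the globe.)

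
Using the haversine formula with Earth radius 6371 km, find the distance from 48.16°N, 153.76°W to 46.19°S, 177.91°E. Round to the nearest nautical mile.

Δλ = 177.91 − -153.76 = 331.67°; wrapped into (−180°, 180°]: -28.33°.
Δφ = -46.19 − 48.16 = -94.35°.
a = sin²(Δφ/2) + cos φ₁ · cos φ₂ · sin²(Δλ/2) = 0.565578.
c = 2·atan2(√a, √(1−a)) = 1.70233 rad → d = 6371·c ≈ 10845.56 km ≈ 5856.13 nmi.

5856 nmi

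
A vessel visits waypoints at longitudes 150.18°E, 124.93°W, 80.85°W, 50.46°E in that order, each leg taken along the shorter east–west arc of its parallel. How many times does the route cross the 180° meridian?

Leg 1: +150.18° → -124.93°, shortest Δλ = 84.89° (east) — crosses 180°.
Leg 2: -124.93° → -80.85°, shortest Δλ = 44.08° (east) — does not cross 180°.
Leg 3: -80.85° → +50.46°, shortest Δλ = 131.31° (east) — does not cross 180°.
Total crossings: 1.

1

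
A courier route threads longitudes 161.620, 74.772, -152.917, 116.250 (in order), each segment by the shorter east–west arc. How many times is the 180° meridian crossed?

2

Leg 1: +161.620° → +74.772°, shortest Δλ = -86.848° (west) — does not cross 180°.
Leg 2: +74.772° → -152.917°, shortest Δλ = 132.311° (east) — crosses 180°.
Leg 3: -152.917° → +116.250°, shortest Δλ = -90.833° (west) — crosses 180°.
Total crossings: 2.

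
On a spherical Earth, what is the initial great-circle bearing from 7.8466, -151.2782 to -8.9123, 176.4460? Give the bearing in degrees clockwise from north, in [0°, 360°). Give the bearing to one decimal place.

Δλ = 176.4460 − -151.2782 = 327.7242°; wrapped into (−180°, 180°]: -32.2758°.
θ = atan2( sin Δλ · cos φ₂ , cos φ₁ · sin φ₂ − sin φ₁ · cos φ₂ · cos Δλ )
  = atan2(-0.52755, -0.26751) = -116.888° → normalised to [0°, 360°): 243.112°.

243.1°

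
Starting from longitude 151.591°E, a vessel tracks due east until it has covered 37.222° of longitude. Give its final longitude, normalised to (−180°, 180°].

171.187°W

Start at +151.591°; shift +37.222° → +188.813°.
+188.813° lies outside (−180°, 180°]; subtract 360° → -171.187°.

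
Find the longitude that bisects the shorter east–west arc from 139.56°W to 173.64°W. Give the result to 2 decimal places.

Signed shortest Δλ from -139.56° to -173.64° is -34.08°.
Midpoint longitude = -139.56° + (-34.08°)/2 = -139.56° − 17.04° = -156.60°.

156.60°W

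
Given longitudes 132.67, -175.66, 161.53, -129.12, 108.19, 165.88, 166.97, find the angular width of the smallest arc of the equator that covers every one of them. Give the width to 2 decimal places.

Sort the longitudes: -175.66°, -129.12°, +108.19°, +132.67°, +161.53°, +165.88°, +166.97°.
Eastward gaps between consecutive values (wrapping around): 46.54°, 237.31°, 24.48°, 28.86°, 4.35°, 1.09°, 17.37°.
Largest gap = 237.31° ⇒ minimal covering band is its complement: 360° − 237.31° = 122.69°.
Band runs from +108.19° eastward to -129.12°, crossing the antimeridian.

122.69°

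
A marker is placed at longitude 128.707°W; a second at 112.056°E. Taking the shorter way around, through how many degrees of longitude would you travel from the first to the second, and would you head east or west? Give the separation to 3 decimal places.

Raw difference: 112.056 − -128.707 = 240.763°.
Normalise into (−180°, 180°]: 240.763° − 360° = -119.237°.
Negative ⇒ the second point lies to the west; separation 119.237°.

119.237° west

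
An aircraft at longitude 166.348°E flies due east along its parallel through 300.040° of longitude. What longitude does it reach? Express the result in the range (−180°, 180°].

106.388°E

Start at +166.348°; shift +300.040° → +466.388°.
+466.388° lies outside (−180°, 180°]; subtract 360° → +106.388°.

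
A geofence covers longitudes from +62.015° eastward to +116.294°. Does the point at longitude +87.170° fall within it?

Band width going east from +62.015° to +116.294°: ((116.294 − 62.015) mod 360) = 54.279°.
Offset of +87.170° east of the west edge: ((87.170 − 62.015) mod 360) = 25.155°.
25.155° ≤ 54.279° ⇒ inside.

Yes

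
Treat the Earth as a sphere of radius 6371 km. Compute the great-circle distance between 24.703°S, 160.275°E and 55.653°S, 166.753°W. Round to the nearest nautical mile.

Δλ = -166.753 − 160.275 = -327.028°; wrapped into (−180°, 180°]: 32.972°.
Δφ = -55.653 − -24.703 = -30.950°.
a = sin²(Δφ/2) + cos φ₁ · cos φ₂ · sin²(Δλ/2) = 0.112470.
c = 2·atan2(√a, √(1−a)) = 0.68399 rad → d = 6371·c ≈ 4357.68 km ≈ 2352.96 nmi.

2353 nmi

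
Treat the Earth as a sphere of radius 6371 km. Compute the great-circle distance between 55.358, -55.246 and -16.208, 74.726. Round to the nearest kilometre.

Δλ = 74.726 − -55.246 = 129.972°.
Δφ = -16.208 − 55.358 = -71.566°.
a = sin²(Δφ/2) + cos φ₁ · cos φ₂ · sin²(Δλ/2) = 0.790153.
c = 2·atan2(√a, √(1−a)) = 2.18990 rad → d = 6371·c ≈ 13951.85 km.

13952 km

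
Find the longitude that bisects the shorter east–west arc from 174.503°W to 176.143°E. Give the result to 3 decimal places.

179.180°W

Signed shortest Δλ from -174.503° to +176.143° is -9.354°.
Midpoint longitude = -174.503° + (-9.354°)/2 = -174.503° − 4.677° = -179.180°.
(The naïve average (-174.503 + +176.143)/2 = 0.82° is on the wrong side of the globe.)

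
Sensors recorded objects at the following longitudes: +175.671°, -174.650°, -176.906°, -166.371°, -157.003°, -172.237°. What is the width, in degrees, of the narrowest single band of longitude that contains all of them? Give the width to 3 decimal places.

27.326°

Sort the longitudes: -176.906°, -174.650°, -172.237°, -166.371°, -157.003°, +175.671°.
Eastward gaps between consecutive values (wrapping around): 2.256°, 2.413°, 5.866°, 9.368°, 332.674°, 7.423°.
Largest gap = 332.674° ⇒ minimal covering band is its complement: 360° − 332.674° = 27.326°.
Band runs from +175.671° eastward to -157.003°, crossing the antimeridian.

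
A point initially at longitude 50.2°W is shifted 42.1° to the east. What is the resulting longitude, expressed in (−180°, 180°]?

8.1°W

Start at -50.2°; shift +42.1° → -8.1°.
-8.1° already lies in (−180°, 180°].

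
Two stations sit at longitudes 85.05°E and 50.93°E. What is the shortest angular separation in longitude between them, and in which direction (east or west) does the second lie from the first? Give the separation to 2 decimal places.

34.12° west

Raw difference: 50.93 − 85.05 = -34.12°.
Normalise into (−180°, 180°]: -34.12° stays -34.12°.
Negative ⇒ the second point lies to the west; separation 34.12°.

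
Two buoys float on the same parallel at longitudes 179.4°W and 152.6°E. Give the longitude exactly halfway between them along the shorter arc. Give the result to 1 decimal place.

166.6°E

Signed shortest Δλ from -179.4° to +152.6° is -28.0°.
Midpoint longitude = -179.4° + (-28.0°)/2 = -179.4° − 14.0° = -193.4°.
Normalise into (−180°, 180°]: +166.6°.
(The naïve average (-179.4 + +152.6)/2 = -13.4° is on the wrong side of the globe.)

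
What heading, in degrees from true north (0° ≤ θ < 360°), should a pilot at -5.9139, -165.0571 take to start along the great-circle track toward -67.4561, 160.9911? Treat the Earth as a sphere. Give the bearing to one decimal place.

193.6°

Δλ = 160.9911 − -165.0571 = 326.0482°; wrapped into (−180°, 180°]: -33.9518°.
θ = atan2( sin Δλ · cos φ₂ , cos φ₁ · sin φ₂ − sin φ₁ · cos φ₂ · cos Δλ )
  = atan2(-0.21412, -0.88590) = -166.412° → normalised to [0°, 360°): 193.588°.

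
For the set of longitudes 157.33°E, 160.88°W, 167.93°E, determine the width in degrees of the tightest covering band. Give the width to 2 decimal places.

Sort the longitudes: -160.88°, +157.33°, +167.93°.
Eastward gaps between consecutive values (wrapping around): 318.21°, 10.60°, 31.19°.
Largest gap = 318.21° ⇒ minimal covering band is its complement: 360° − 318.21° = 41.79°.
Band runs from +157.33° eastward to -160.88°, crossing the antimeridian.

41.79°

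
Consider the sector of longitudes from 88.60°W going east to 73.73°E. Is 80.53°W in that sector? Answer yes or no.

Yes

Band width going east from -88.60° to +73.73°: ((73.73 − -88.60) mod 360) = 162.33°.
Offset of -80.53° east of the west edge: ((-80.53 − -88.60) mod 360) = 8.07°.
8.07° ≤ 162.33° ⇒ inside.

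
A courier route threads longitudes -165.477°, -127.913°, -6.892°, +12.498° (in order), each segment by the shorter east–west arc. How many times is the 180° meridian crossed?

0

Leg 1: -165.477° → -127.913°, shortest Δλ = 37.564° (east) — does not cross 180°.
Leg 2: -127.913° → -6.892°, shortest Δλ = 121.021° (east) — does not cross 180°.
Leg 3: -6.892° → +12.498°, shortest Δλ = 19.39° (east) — does not cross 180°.
Total crossings: 0.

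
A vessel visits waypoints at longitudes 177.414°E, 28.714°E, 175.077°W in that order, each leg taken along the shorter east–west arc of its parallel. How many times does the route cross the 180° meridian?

1

Leg 1: +177.414° → +28.714°, shortest Δλ = -148.7° (west) — does not cross 180°.
Leg 2: +28.714° → -175.077°, shortest Δλ = 156.209° (east) — crosses 180°.
Total crossings: 1.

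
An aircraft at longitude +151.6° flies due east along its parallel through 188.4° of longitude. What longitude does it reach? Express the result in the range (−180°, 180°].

-20.0°

Start at +151.6°; shift +188.4° → +340.0°.
+340.0° lies outside (−180°, 180°]; subtract 360° → -20.0°.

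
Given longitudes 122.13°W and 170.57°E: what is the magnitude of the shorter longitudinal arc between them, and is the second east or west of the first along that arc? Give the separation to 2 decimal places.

Raw difference: 170.57 − -122.13 = 292.7°.
Normalise into (−180°, 180°]: 292.7° − 360° = -67.3°.
Negative ⇒ the second point lies to the west; separation 67.30°.

67.30° west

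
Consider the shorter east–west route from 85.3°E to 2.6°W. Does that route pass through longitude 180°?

Signed shortest Δλ = ((-2.6 − 85.3 + 180) mod 360) − 180 = -87.9°.
Going west by 87.9° from +85.3° reaches -2.6° without touching 180°.

No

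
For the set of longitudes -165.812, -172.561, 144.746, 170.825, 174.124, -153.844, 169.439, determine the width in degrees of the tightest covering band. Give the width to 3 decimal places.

Sort the longitudes: -172.561°, -165.812°, -153.844°, +144.746°, +169.439°, +170.825°, +174.124°.
Eastward gaps between consecutive values (wrapping around): 6.749°, 11.968°, 298.590°, 24.693°, 1.386°, 3.299°, 13.315°.
Largest gap = 298.590° ⇒ minimal covering band is its complement: 360° − 298.590° = 61.410°.
Band runs from +144.746° eastward to -153.844°, crossing the antimeridian.

61.410°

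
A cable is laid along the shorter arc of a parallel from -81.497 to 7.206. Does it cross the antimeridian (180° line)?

No

Signed shortest Δλ = ((7.206 − -81.497 + 180) mod 360) − 180 = 88.703°.
Going east by 88.703° from -81.497° reaches +7.206° without touching 180°.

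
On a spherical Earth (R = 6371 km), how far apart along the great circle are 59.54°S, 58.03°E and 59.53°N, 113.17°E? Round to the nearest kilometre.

Δλ = 113.17 − 58.03 = 55.14°.
Δφ = 59.53 − -59.54 = 119.07°.
a = sin²(Δφ/2) + cos φ₁ · cos φ₂ · sin²(Δλ/2) = 0.798005.
c = 2·atan2(√a, √(1−a)) = 2.20932 rad → d = 6371·c ≈ 14075.57 km.

14076 km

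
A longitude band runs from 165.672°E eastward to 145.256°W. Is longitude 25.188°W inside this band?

Band width going east from +165.672° to -145.256°: ((-145.256 − 165.672) mod 360) = 49.072°.
Offset of -25.188° east of the west edge: ((-25.188 − 165.672) mod 360) = 169.140°.
169.140° > 49.072° ⇒ outside.

No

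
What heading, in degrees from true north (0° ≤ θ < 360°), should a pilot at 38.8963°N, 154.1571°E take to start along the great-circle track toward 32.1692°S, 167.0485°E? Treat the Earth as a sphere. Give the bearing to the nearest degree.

169°

Δλ = 167.0485 − 154.1571 = 12.8914°.
θ = atan2( sin Δλ · cos φ₂ , cos φ₁ · sin φ₂ − sin φ₁ · cos φ₂ · cos Δλ )
  = atan2(0.18885, -0.93249) = 168.551° → normalised to [0°, 360°): 168.551°.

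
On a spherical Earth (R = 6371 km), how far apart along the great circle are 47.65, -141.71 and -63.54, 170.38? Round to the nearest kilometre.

Δλ = 170.38 − -141.71 = 312.09°; wrapped into (−180°, 180°]: -47.91°.
Δφ = -63.54 − 47.65 = -111.19°.
a = sin²(Δφ/2) + cos φ₁ · cos φ₂ · sin²(Δλ/2) = 0.730213.
c = 2·atan2(√a, √(1−a)) = 2.04927 rad → d = 6371·c ≈ 13055.91 km.

13056 km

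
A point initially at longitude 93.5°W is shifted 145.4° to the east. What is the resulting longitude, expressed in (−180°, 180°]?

51.9°E

Start at -93.5°; shift +145.4° → +51.9°.
+51.9° already lies in (−180°, 180°].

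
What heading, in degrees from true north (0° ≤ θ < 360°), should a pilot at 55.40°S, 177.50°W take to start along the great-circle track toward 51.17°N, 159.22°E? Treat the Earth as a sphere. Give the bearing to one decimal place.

344.9°

Δλ = 159.22 − -177.50 = 336.72°; wrapped into (−180°, 180°]: -23.28°.
θ = atan2( sin Δλ · cos φ₂ , cos φ₁ · sin φ₂ − sin φ₁ · cos φ₂ · cos Δλ )
  = atan2(-0.24781, 0.91645) = -15.131° → normalised to [0°, 360°): 344.869°.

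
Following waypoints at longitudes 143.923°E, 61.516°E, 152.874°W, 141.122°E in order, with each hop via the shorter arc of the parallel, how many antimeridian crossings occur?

2

Leg 1: +143.923° → +61.516°, shortest Δλ = -82.407° (west) — does not cross 180°.
Leg 2: +61.516° → -152.874°, shortest Δλ = 145.61° (east) — crosses 180°.
Leg 3: -152.874° → +141.122°, shortest Δλ = -66.004° (west) — crosses 180°.
Total crossings: 2.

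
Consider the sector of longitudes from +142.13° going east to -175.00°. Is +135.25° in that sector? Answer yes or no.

No

Band width going east from +142.13° to -175.00°: ((-175.00 − 142.13) mod 360) = 42.87°.
Offset of +135.25° east of the west edge: ((135.25 − 142.13) mod 360) = 353.12°.
353.12° > 42.87° ⇒ outside.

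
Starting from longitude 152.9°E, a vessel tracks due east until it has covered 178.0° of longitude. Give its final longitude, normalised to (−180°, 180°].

29.1°W

Start at +152.9°; shift +178.0° → +330.9°.
+330.9° lies outside (−180°, 180°]; subtract 360° → -29.1°.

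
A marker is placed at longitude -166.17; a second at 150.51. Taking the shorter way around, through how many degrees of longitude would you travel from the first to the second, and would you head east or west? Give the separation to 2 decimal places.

Raw difference: 150.51 − -166.17 = 316.68°.
Normalise into (−180°, 180°]: 316.68° − 360° = -43.32°.
Negative ⇒ the second point lies to the west; separation 43.32°.

43.32° west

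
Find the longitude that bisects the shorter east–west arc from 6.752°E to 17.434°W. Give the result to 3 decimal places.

5.341°W

Signed shortest Δλ from +6.752° to -17.434° is -24.186°.
Midpoint longitude = +6.752° + (-24.186°)/2 = +6.752° − 12.093° = -5.341°.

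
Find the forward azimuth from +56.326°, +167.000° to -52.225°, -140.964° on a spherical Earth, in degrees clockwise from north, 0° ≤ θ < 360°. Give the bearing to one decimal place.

Δλ = -140.964 − 167.000 = -307.964°; wrapped into (−180°, 180°]: 52.036°.
θ = atan2( sin Δλ · cos φ₂ , cos φ₁ · sin φ₂ − sin φ₁ · cos φ₂ · cos Δλ )
  = atan2(0.48294, -0.75186) = 147.286° → normalised to [0°, 360°): 147.286°.

147.3°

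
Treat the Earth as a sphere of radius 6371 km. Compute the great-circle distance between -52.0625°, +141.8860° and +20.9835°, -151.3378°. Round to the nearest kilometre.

10365 km

Δλ = -151.3378 − 141.8860 = -293.2238°; wrapped into (−180°, 180°]: 66.7762°.
Δφ = 20.9835 − -52.0625 = 73.0460°.
a = sin²(Δφ/2) + cos φ₁ · cos φ₂ · sin²(Δλ/2) = 0.528036.
c = 2·atan2(√a, √(1−a)) = 1.62690 rad → d = 6371·c ≈ 10364.97 km.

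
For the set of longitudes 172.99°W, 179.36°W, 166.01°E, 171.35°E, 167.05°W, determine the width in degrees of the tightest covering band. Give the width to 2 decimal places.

26.94°

Sort the longitudes: -179.36°, -172.99°, -167.05°, +166.01°, +171.35°.
Eastward gaps between consecutive values (wrapping around): 6.37°, 5.94°, 333.06°, 5.34°, 9.29°.
Largest gap = 333.06° ⇒ minimal covering band is its complement: 360° − 333.06° = 26.94°.
Band runs from +166.01° eastward to -167.05°, crossing the antimeridian.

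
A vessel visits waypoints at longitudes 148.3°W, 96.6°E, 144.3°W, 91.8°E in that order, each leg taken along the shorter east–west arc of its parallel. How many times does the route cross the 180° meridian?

3

Leg 1: -148.3° → +96.6°, shortest Δλ = -115.1° (west) — crosses 180°.
Leg 2: +96.6° → -144.3°, shortest Δλ = 119.1° (east) — crosses 180°.
Leg 3: -144.3° → +91.8°, shortest Δλ = -123.9° (west) — crosses 180°.
Total crossings: 3.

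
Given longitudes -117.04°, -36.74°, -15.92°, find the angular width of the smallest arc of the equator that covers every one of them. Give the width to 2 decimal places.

Sort the longitudes: -117.04°, -36.74°, -15.92°.
Eastward gaps between consecutive values (wrapping around): 80.30°, 20.82°, 258.88°.
Largest gap = 258.88° ⇒ minimal covering band is its complement: 360° − 258.88° = 101.12°.
Band runs from -117.04° eastward to -15.92°.

101.12°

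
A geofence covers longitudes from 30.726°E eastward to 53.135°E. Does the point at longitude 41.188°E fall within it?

Yes

Band width going east from +30.726° to +53.135°: ((53.135 − 30.726) mod 360) = 22.409°.
Offset of +41.188° east of the west edge: ((41.188 − 30.726) mod 360) = 10.462°.
10.462° ≤ 22.409° ⇒ inside.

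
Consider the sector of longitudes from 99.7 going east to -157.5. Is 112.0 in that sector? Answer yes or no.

Yes

Band width going east from +99.7° to -157.5°: ((-157.5 − 99.7) mod 360) = 102.8°.
Offset of +112.0° east of the west edge: ((112.0 − 99.7) mod 360) = 12.3°.
12.3° ≤ 102.8° ⇒ inside.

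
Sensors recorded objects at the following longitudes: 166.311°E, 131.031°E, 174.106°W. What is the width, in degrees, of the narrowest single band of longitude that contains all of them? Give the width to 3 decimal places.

Sort the longitudes: -174.106°, +131.031°, +166.311°.
Eastward gaps between consecutive values (wrapping around): 305.137°, 35.280°, 19.583°.
Largest gap = 305.137° ⇒ minimal covering band is its complement: 360° − 305.137° = 54.863°.
Band runs from +131.031° eastward to -174.106°, crossing the antimeridian.

54.863°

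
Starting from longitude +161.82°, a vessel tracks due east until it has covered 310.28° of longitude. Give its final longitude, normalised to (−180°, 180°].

+112.10°

Start at +161.82°; shift +310.28° → +472.10°.
+472.10° lies outside (−180°, 180°]; subtract 360° → +112.10°.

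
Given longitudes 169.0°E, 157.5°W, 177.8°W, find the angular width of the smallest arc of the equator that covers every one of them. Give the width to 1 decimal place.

33.5°

Sort the longitudes: -177.8°, -157.5°, +169.0°.
Eastward gaps between consecutive values (wrapping around): 20.3°, 326.5°, 13.2°.
Largest gap = 326.5° ⇒ minimal covering band is its complement: 360° − 326.5° = 33.5°.
Band runs from +169.0° eastward to -157.5°, crossing the antimeridian.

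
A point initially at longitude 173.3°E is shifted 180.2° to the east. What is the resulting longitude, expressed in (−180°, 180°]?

Start at +173.3°; shift +180.2° → +353.5°.
+353.5° lies outside (−180°, 180°]; subtract 360° → -6.5°.

6.5°W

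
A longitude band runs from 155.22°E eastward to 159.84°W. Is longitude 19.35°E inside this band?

No

Band width going east from +155.22° to -159.84°: ((-159.84 − 155.22) mod 360) = 44.94°.
Offset of +19.35° east of the west edge: ((19.35 − 155.22) mod 360) = 224.13°.
224.13° > 44.94° ⇒ outside.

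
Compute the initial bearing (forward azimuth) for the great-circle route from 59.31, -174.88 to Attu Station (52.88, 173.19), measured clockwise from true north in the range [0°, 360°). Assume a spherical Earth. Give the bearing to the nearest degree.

Δλ = 173.19 − -174.88 = 348.07°; wrapped into (−180°, 180°]: -11.93°.
θ = atan2( sin Δλ · cos φ₂ , cos φ₁ · sin φ₂ − sin φ₁ · cos φ₂ · cos Δλ )
  = atan2(-0.12475, -0.10078) = -128.933° → normalised to [0°, 360°): 231.067°.

231°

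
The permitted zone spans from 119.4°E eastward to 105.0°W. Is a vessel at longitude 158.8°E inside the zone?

Yes

Band width going east from +119.4° to -105.0°: ((-105.0 − 119.4) mod 360) = 135.6°.
Offset of +158.8° east of the west edge: ((158.8 − 119.4) mod 360) = 39.4°.
39.4° ≤ 135.6° ⇒ inside.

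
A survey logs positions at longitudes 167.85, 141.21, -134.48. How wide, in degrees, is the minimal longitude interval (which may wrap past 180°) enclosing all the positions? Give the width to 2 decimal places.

84.31°

Sort the longitudes: -134.48°, +141.21°, +167.85°.
Eastward gaps between consecutive values (wrapping around): 275.69°, 26.64°, 57.67°.
Largest gap = 275.69° ⇒ minimal covering band is its complement: 360° − 275.69° = 84.31°.
Band runs from +141.21° eastward to -134.48°, crossing the antimeridian.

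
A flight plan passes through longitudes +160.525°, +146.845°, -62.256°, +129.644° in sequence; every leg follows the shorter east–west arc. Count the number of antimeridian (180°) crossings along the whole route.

Leg 1: +160.525° → +146.845°, shortest Δλ = -13.68° (west) — does not cross 180°.
Leg 2: +146.845° → -62.256°, shortest Δλ = 150.899° (east) — crosses 180°.
Leg 3: -62.256° → +129.644°, shortest Δλ = -168.1° (west) — crosses 180°.
Total crossings: 2.

2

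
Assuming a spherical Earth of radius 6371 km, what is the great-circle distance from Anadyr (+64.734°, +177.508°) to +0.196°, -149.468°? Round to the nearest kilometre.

7655 km

Δλ = -149.468 − 177.508 = -326.976°; wrapped into (−180°, 180°]: 33.024°.
Δφ = 0.196 − 64.734 = -64.538°.
a = sin²(Δφ/2) + cos φ₁ · cos φ₂ · sin²(Δλ/2) = 0.319522.
c = 2·atan2(√a, √(1−a)) = 1.20150 rad → d = 6371·c ≈ 7654.78 km.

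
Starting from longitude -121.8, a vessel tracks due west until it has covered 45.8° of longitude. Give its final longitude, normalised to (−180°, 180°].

-167.6°

Start at -121.8°; shift −45.8° → -167.6°.
-167.6° already lies in (−180°, 180°].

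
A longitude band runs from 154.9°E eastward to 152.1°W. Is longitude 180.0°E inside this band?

Band width going east from +154.9° to -152.1°: ((-152.1 − 154.9) mod 360) = 53.0°.
Offset of +180.0° east of the west edge: ((180.0 − 154.9) mod 360) = 25.1°.
25.1° ≤ 53.0° ⇒ inside.

Yes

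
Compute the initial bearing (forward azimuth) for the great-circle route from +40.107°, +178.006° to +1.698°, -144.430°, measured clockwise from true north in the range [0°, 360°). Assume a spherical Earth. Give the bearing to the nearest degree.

129°

Δλ = -144.430 − 178.006 = -322.436°; wrapped into (−180°, 180°]: 37.564°.
θ = atan2( sin Δλ · cos φ₂ , cos φ₁ · sin φ₂ − sin φ₁ · cos φ₂ · cos Δλ )
  = atan2(0.60938, -0.48777) = 128.675° → normalised to [0°, 360°): 128.675°.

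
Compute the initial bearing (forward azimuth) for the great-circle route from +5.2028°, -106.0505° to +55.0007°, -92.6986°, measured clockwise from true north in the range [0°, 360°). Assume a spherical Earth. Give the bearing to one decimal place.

9.8°

Δλ = -92.6986 − -106.0505 = 13.3519°.
θ = atan2( sin Δλ · cos φ₂ , cos φ₁ · sin φ₂ − sin φ₁ · cos φ₂ · cos Δλ )
  = atan2(0.13245, 0.76518) = 9.821° → normalised to [0°, 360°): 9.821°.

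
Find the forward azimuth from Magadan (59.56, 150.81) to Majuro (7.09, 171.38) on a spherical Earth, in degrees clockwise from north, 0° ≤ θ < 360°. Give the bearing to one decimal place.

154.7°

Δλ = 171.38 − 150.81 = 20.57°.
θ = atan2( sin Δλ · cos φ₂ , cos φ₁ · sin φ₂ − sin φ₁ · cos φ₂ · cos Δλ )
  = atan2(0.34866, -0.73849) = 154.726° → normalised to [0°, 360°): 154.726°.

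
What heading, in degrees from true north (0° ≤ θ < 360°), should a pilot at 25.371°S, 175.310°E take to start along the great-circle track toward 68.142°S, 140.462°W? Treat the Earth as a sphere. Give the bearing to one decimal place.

160.3°

Δλ = -140.462 − 175.310 = -315.772°; wrapped into (−180°, 180°]: 44.228°.
θ = atan2( sin Δλ · cos φ₂ , cos φ₁ · sin φ₂ − sin φ₁ · cos φ₂ · cos Δλ )
  = atan2(0.25969, -0.72428) = 160.275° → normalised to [0°, 360°): 160.275°.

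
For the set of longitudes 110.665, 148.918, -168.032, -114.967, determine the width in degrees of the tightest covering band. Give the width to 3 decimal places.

134.368°

Sort the longitudes: -168.032°, -114.967°, +110.665°, +148.918°.
Eastward gaps between consecutive values (wrapping around): 53.065°, 225.632°, 38.253°, 43.050°.
Largest gap = 225.632° ⇒ minimal covering band is its complement: 360° − 225.632° = 134.368°.
Band runs from +110.665° eastward to -114.967°, crossing the antimeridian.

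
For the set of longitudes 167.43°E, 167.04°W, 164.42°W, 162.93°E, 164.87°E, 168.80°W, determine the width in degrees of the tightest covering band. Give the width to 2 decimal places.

32.65°

Sort the longitudes: -168.80°, -167.04°, -164.42°, +162.93°, +164.87°, +167.43°.
Eastward gaps between consecutive values (wrapping around): 1.76°, 2.62°, 327.35°, 1.94°, 2.56°, 23.77°.
Largest gap = 327.35° ⇒ minimal covering band is its complement: 360° − 327.35° = 32.65°.
Band runs from +162.93° eastward to -164.42°, crossing the antimeridian.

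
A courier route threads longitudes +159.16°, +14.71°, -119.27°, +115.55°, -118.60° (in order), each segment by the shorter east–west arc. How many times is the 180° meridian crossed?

Leg 1: +159.16° → +14.71°, shortest Δλ = -144.45° (west) — does not cross 180°.
Leg 2: +14.71° → -119.27°, shortest Δλ = -133.98° (west) — does not cross 180°.
Leg 3: -119.27° → +115.55°, shortest Δλ = -125.18° (west) — crosses 180°.
Leg 4: +115.55° → -118.60°, shortest Δλ = 125.85° (east) — crosses 180°.
Total crossings: 2.

2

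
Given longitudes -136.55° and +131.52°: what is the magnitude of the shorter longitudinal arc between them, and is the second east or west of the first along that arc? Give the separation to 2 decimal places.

91.93° west

Raw difference: 131.52 − -136.55 = 268.07°.
Normalise into (−180°, 180°]: 268.07° − 360° = -91.93°.
Negative ⇒ the second point lies to the west; separation 91.93°.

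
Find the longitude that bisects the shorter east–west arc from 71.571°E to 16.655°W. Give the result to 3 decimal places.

Signed shortest Δλ from +71.571° to -16.655° is -88.226°.
Midpoint longitude = +71.571° + (-88.226°)/2 = +71.571° − 44.113° = +27.458°.

27.458°E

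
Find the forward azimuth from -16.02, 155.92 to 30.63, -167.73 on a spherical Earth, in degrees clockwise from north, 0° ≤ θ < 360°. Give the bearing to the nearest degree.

37°

Δλ = -167.73 − 155.92 = -323.65°; wrapped into (−180°, 180°]: 36.35°.
θ = atan2( sin Δλ · cos φ₂ , cos φ₁ · sin φ₂ − sin φ₁ · cos φ₂ · cos Δλ )
  = atan2(0.51002, 0.68097) = 36.832° → normalised to [0°, 360°): 36.832°.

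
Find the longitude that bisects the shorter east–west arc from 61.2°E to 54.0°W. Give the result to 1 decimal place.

Signed shortest Δλ from +61.2° to -54.0° is -115.2°.
Midpoint longitude = +61.2° + (-115.2°)/2 = +61.2° − 57.6° = +3.6°.

3.6°E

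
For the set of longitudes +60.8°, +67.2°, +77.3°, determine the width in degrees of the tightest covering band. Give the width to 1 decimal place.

16.5°

Sort the longitudes: +60.8°, +67.2°, +77.3°.
Eastward gaps between consecutive values (wrapping around): 6.4°, 10.1°, 343.5°.
Largest gap = 343.5° ⇒ minimal covering band is its complement: 360° − 343.5° = 16.5°.
Band runs from +60.8° eastward to +77.3°.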